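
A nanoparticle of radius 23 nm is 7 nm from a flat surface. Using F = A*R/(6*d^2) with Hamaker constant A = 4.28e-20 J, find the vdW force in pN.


Convert to SI: R = 23 nm = 2.3e-08 m, d = 7 nm = 7e-09 m
F = A * R / (6 * d^2)
F = 4.28e-20 * 2.3e-08 / (6 * (7e-09)^2)
F = 3.3483e-12 N = 3.348 pN

3.348


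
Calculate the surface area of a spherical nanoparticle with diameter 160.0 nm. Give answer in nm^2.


Radius r = 160.0/2 = 80 nm
Surface area SA = 4 * pi * r^2
SA = 4 * pi * (80)^2
SA = 80424.77 nm^2

80424.77


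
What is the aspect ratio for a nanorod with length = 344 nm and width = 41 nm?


Aspect ratio AR = length / diameter
AR = 344 / 41
AR = 8.39

8.39


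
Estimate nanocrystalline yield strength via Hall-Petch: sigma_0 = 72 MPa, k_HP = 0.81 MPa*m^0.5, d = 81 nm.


d = 81 nm = 8.1e-08 m
sqrt(d) = 0.000284605
Hall-Petch contribution = k / sqrt(d) = 0.81 / 0.000284605 = 2846.0 MPa
sigma = sigma_0 + k/sqrt(d) = 72 + 2846.0 = 2918.0 MPa

2918.0


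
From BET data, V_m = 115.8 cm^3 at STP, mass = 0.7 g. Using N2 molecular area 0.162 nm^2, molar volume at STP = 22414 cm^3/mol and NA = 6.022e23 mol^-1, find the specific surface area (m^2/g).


Number of moles in monolayer = V_m / 22414 = 115.8 / 22414 = 0.00516641
Number of molecules = moles * NA = 0.00516641 * 6.022e23
SA = molecules * sigma / mass
SA = (115.8 / 22414) * 6.022e23 * 0.162e-18 / 0.7
SA = 720.0 m^2/g

720.0


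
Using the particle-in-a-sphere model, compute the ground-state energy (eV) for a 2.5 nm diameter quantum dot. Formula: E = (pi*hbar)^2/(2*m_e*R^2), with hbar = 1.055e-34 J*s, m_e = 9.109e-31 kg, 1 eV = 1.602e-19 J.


Radius R = 2.5/2 = 1.25 nm = 1.25e-09 m
E = (pi * 1.055e-34)^2 / (2 * 9.109e-31 * (1.25e-09)^2)
E(J) = 3.85908e-20
E = E(J) / 1.602e-19 = 0.2409 eV

0.2409


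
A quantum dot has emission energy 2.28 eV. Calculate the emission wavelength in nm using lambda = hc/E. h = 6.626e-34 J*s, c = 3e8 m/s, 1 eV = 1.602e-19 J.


Convert energy: E = 2.28 eV = 2.28 * 1.602e-19 = 3.65256e-19 J
lambda = h*c / E = 6.626e-34 * 3e8 / 3.65256e-19
lambda = 5.44221e-07 m = 544.2 nm

544.2


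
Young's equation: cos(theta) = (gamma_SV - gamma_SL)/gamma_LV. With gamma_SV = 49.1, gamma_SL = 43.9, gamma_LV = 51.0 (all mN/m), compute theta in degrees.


cos(theta) = (gamma_SV - gamma_SL) / gamma_LV
cos(theta) = (49.1 - 43.9) / 51.0
cos(theta) = 0.101961
theta = arccos(0.101961) = 84.15 degrees

84.15


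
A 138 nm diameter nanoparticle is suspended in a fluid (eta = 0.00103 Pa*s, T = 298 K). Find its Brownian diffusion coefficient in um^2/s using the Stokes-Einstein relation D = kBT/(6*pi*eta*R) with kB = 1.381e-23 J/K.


Radius R = 138/2 = 69 nm = 6.9e-08 m
D = kB*T / (6*pi*eta*R)
D = 1.381e-23 * 298 / (6 * pi * 0.00103 * 6.9e-08)
D = 3.07201e-12 m^2/s = 3.072 um^2/s

3.072


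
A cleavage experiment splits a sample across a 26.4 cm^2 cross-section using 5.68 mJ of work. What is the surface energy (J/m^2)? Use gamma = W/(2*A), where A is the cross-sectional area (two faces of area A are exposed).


Convert: A = 26.4 cm^2 = 0.00264 m^2, W = 5.68 mJ = 0.00568 J
Cleaving exposes two faces of area A, so total new surface = 2*A and gamma = W / (2*A)
gamma = 0.00568 / (2 * 0.00264)
gamma = 1.076 J/m^2

1.076


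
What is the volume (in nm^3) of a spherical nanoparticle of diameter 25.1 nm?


Radius r = 25.1/2 = 12.55 nm
Volume V = (4/3) * pi * r^3
V = (4/3) * pi * (12.55)^3
V = 8279.8 nm^3

8279.8


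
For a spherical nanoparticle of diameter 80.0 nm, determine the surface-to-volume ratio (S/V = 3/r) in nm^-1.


Radius r = 80.0/2 = 40 nm
S/V = 3 / r = 3 / 40
S/V = 0.075 nm^-1

0.075


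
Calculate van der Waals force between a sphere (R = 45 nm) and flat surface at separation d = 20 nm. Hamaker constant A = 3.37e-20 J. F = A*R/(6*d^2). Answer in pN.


Convert to SI: R = 45 nm = 4.5e-08 m, d = 20 nm = 2e-08 m
F = A * R / (6 * d^2)
F = 3.37e-20 * 4.5e-08 / (6 * (2e-08)^2)
F = 6.31875e-13 N = 0.632 pN

0.632


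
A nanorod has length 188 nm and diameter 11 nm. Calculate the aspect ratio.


Aspect ratio AR = length / diameter
AR = 188 / 11
AR = 17.09

17.09


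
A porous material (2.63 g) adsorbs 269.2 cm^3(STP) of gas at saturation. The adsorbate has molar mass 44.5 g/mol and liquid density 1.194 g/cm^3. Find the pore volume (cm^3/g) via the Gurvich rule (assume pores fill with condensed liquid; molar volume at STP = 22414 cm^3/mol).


Moles adsorbed n = V_ads / 22414 = 269.2 / 22414 = 1.201035e-02 mol
Liquid volume V_liq = n * M / rho_liq = 1.201035e-02 * 44.5 / 1.194 = 0.44762 cm^3
Specific pore volume V_pore = V_liq / m_sample = 0.44762 / 2.63
V_pore = 0.1702 cm^3/g

0.1702


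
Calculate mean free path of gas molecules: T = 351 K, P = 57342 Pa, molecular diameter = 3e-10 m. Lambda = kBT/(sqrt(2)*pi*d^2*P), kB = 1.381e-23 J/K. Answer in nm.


Mean free path: lambda = kB*T / (sqrt(2) * pi * d^2 * P)
lambda = 1.381e-23 * 351 / (sqrt(2) * pi * (3e-10)^2 * 57342)
lambda = 2.11408e-07 m
lambda = 211.41 nm

211.41


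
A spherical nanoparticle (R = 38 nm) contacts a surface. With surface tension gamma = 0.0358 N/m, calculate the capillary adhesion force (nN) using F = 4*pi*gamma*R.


Convert radius: R = 38 nm = 3.8e-08 m
F = 4 * pi * gamma * R
F = 4 * pi * 0.0358 * 3.8e-08
F = 1.70953e-08 N = 17.0953 nN

17.0953


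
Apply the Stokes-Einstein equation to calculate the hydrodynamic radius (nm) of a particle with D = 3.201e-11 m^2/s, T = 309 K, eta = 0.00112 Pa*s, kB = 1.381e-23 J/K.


Stokes-Einstein: R = kB*T / (6*pi*eta*D)
R = 1.381e-23 * 309 / (6 * pi * 0.00112 * 3.201e-11)
R = 6.31462e-09 m = 6.31 nm

6.31


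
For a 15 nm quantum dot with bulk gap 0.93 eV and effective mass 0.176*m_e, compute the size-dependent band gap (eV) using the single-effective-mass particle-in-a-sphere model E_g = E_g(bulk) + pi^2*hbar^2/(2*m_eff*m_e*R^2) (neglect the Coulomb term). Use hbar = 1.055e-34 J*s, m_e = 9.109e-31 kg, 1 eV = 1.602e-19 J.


Radius R = 15/2 nm = 7.5e-09 m
Confinement energy dE = pi^2 * hbar^2 / (2 * m_eff * m_e * R^2)
dE = pi^2 * (1.055e-34)^2 / (2 * 0.176 * 9.109e-31 * (7.5e-09)^2) J, divided by 1.602e-19 J/eV
dE = 0.038 eV
Total band gap = E_g(bulk) + dE = 0.93 + 0.038 = 0.968 eV

0.968


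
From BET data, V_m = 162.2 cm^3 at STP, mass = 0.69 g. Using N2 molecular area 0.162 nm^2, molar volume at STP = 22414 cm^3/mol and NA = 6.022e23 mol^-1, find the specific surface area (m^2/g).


Number of moles in monolayer = V_m / 22414 = 162.2 / 22414 = 0.00723655
Number of molecules = moles * NA = 0.00723655 * 6.022e23
SA = molecules * sigma / mass
SA = (162.2 / 22414) * 6.022e23 * 0.162e-18 / 0.69
SA = 1023.1 m^2/g

1023.1


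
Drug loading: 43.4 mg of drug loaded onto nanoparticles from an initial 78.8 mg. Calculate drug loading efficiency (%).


Drug loading efficiency = (drug loaded / drug initial) * 100
DLE = 43.4 / 78.8 * 100
DLE = 0.5508 * 100
DLE = 55.08%

55.08


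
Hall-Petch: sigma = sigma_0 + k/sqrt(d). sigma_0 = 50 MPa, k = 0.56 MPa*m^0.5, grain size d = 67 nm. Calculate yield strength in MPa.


d = 67 nm = 6.7e-08 m
sqrt(d) = 0.0002588436
Hall-Petch contribution = k / sqrt(d) = 0.56 / 0.0002588436 = 2163.5 MPa
sigma = sigma_0 + k/sqrt(d) = 50 + 2163.5 = 2213.5 MPa

2213.5


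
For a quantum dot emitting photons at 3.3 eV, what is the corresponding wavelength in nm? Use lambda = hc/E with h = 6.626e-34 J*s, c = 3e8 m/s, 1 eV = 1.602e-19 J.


Convert energy: E = 3.3 eV = 3.3 * 1.602e-19 = 5.2866e-19 J
lambda = h*c / E = 6.626e-34 * 3e8 / 5.2866e-19
lambda = 3.76007e-07 m = 376.0 nm

376.0


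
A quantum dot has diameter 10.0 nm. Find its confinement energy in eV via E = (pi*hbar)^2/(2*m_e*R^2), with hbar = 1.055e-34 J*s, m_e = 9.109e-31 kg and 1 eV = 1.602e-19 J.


Radius R = 10.0/2 = 5 nm = 5e-09 m
E = (pi * 1.055e-34)^2 / (2 * 9.109e-31 * (5e-09)^2)
E(J) = 2.41193e-21
E = E(J) / 1.602e-19 = 0.0151 eV

0.0151


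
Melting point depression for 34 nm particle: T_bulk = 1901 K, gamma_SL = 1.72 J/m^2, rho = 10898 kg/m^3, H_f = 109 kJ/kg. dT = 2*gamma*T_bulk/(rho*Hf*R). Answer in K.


Radius R = 34/2 = 17 nm = 1.7e-08 m
Convert H_f = 109 kJ/kg = 109000 J/kg
dT = 2 * gamma_SL * T_bulk / (rho * H_f * R)
dT = 2 * 1.72 * 1901 / (10898 * 109000 * 1.7e-08)
dT = 323.8 K

323.8


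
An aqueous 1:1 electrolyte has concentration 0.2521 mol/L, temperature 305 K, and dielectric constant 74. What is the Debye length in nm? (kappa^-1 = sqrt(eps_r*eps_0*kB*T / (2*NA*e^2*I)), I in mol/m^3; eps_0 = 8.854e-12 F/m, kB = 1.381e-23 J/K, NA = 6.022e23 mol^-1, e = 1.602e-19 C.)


Ionic strength I = 0.2521 * 1^2 * 1000 = 252.1 mol/m^3
kappa^-1 = sqrt(74 * 8.854e-12 * 1.381e-23 * 305 / (2 * 6.022e23 * (1.602e-19)^2 * 252.1))
kappa^-1 = 0.595 nm

0.595


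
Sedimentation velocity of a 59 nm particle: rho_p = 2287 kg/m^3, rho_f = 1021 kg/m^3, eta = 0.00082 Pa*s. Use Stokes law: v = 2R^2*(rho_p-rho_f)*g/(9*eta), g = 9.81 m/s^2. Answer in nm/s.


Radius R = 59/2 nm = 2.95e-08 m
Density difference = 2287 - 1021 = 1266 kg/m^3
v = 2 * R^2 * (rho_p - rho_f) * g / (9 * eta)
v = 2 * (2.95e-08)^2 * 1266 * 9.81 / (9 * 0.00082)
v = 2.92901e-09 m/s = 2.929 nm/s

2.929


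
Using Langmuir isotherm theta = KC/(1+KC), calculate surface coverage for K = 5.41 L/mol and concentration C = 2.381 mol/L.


Langmuir isotherm: theta = K*C / (1 + K*C)
K*C = 5.41 * 2.381 = 12.88121
theta = 12.88121 / (1 + 12.88121) = 12.88121 / 13.88121
theta = 0.928

0.928


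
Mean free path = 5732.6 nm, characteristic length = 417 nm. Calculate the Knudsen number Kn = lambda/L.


Knudsen number Kn = lambda / L
Kn = 5732.6 / 417
Kn = 13.7472

13.7472


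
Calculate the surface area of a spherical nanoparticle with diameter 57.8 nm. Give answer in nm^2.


Radius r = 57.8/2 = 28.9 nm
Surface area SA = 4 * pi * r^2
SA = 4 * pi * (28.9)^2
SA = 10495.56 nm^2

10495.56


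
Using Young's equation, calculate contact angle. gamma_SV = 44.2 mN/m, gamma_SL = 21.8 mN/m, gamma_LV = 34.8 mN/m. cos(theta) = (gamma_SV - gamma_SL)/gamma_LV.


cos(theta) = (gamma_SV - gamma_SL) / gamma_LV
cos(theta) = (44.2 - 21.8) / 34.8
cos(theta) = 0.643678
theta = arccos(0.643678) = 49.93 degrees

49.93


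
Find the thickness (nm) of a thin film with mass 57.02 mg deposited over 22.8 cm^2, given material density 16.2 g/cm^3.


Convert: m = 57.02 mg = 5.7020e-05 kg, A = 22.8 cm^2 = 2.2800e-03 m^2, rho = 16.2 g/cm^3 = 16200 kg/m^3
t = m / (A * rho)
t = 5.7020e-05 / (2.2800e-03 * 16200)
t = 1.5438e-06 m = 1543.8 nm

1543.8


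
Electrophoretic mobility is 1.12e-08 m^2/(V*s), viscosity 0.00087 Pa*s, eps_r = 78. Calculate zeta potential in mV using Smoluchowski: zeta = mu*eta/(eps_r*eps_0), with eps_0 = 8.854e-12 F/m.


Smoluchowski equation: zeta = mu * eta / (eps_r * eps_0)
zeta = 1.12e-08 * 0.00087 / (78 * 8.854e-12)
zeta = 0.014109 V = 14.11 mV

14.11


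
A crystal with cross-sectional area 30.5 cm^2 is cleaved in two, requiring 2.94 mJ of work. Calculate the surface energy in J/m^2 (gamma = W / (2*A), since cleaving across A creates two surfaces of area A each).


Convert: A = 30.5 cm^2 = 0.00305 m^2, W = 2.94 mJ = 0.00294 J
Cleaving exposes two faces of area A, so total new surface = 2*A and gamma = W / (2*A)
gamma = 0.00294 / (2 * 0.00305)
gamma = 0.482 J/m^2

0.482


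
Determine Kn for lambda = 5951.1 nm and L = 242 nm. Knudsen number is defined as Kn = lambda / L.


Knudsen number Kn = lambda / L
Kn = 5951.1 / 242
Kn = 24.5913

24.5913


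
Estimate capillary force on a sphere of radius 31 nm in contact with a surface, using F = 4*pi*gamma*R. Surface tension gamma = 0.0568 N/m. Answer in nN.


Convert radius: R = 31 nm = 3.1e-08 m
F = 4 * pi * gamma * R
F = 4 * pi * 0.0568 * 3.1e-08
F = 2.21269e-08 N = 22.1269 nN

22.1269


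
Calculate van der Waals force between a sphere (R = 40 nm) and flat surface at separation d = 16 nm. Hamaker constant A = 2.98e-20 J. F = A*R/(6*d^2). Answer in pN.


Convert to SI: R = 40 nm = 4e-08 m, d = 16 nm = 1.6e-08 m
F = A * R / (6 * d^2)
F = 2.98e-20 * 4e-08 / (6 * (1.6e-08)^2)
F = 7.76042e-13 N = 0.776 pN

0.776


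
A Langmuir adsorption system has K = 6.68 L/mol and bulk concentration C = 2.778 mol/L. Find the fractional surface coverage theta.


Langmuir isotherm: theta = K*C / (1 + K*C)
K*C = 6.68 * 2.778 = 18.55704
theta = 18.55704 / (1 + 18.55704) = 18.55704 / 19.55704
theta = 0.9489

0.9489


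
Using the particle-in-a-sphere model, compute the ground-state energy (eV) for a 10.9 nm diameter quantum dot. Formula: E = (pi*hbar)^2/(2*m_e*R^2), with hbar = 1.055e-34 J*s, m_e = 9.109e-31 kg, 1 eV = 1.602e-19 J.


Radius R = 10.9/2 = 5.45 nm = 5.45e-09 m
E = (pi * 1.055e-34)^2 / (2 * 9.109e-31 * (5.45e-09)^2)
E(J) = 2.03007e-21
E = E(J) / 1.602e-19 = 0.0127 eV

0.0127


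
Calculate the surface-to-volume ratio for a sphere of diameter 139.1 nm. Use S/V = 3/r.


Radius r = 139.1/2 = 69.55 nm
S/V = 3 / r = 3 / 69.55
S/V = 0.0431 nm^-1

0.0431


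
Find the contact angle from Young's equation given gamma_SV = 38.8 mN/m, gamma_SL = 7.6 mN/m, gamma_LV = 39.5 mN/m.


cos(theta) = (gamma_SV - gamma_SL) / gamma_LV
cos(theta) = (38.8 - 7.6) / 39.5
cos(theta) = 0.789873
theta = arccos(0.789873) = 37.83 degrees

37.83


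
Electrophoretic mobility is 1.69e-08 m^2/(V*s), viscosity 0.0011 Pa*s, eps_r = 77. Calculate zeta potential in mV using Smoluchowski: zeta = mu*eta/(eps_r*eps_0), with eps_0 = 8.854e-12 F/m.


Smoluchowski equation: zeta = mu * eta / (eps_r * eps_0)
zeta = 1.69e-08 * 0.0011 / (77 * 8.854e-12)
zeta = 0.027268 V = 27.27 mV

27.27


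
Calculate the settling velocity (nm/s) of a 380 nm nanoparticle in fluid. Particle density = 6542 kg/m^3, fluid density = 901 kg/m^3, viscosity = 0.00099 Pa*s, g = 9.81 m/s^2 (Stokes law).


Radius R = 380/2 nm = 1.9e-07 m
Density difference = 6542 - 901 = 5641 kg/m^3
v = 2 * R^2 * (rho_p - rho_f) * g / (9 * eta)
v = 2 * (1.9e-07)^2 * 5641 * 9.81 / (9 * 0.00099)
v = 4.4842e-07 m/s = 448.4196 nm/s

448.4196


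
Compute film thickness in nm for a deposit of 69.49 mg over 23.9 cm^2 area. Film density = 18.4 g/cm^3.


Convert: m = 69.49 mg = 6.9490e-05 kg, A = 23.9 cm^2 = 2.3900e-03 m^2, rho = 18.4 g/cm^3 = 18400 kg/m^3
t = m / (A * rho)
t = 6.9490e-05 / (2.3900e-03 * 18400)
t = 1.5802e-06 m = 1580.2 nm

1580.2


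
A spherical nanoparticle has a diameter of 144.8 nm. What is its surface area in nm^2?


Radius r = 144.8/2 = 72.4 nm
Surface area SA = 4 * pi * r^2
SA = 4 * pi * (72.4)^2
SA = 65869.9 nm^2

65869.9


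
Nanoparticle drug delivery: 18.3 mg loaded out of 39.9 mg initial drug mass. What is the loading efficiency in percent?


Drug loading efficiency = (drug loaded / drug initial) * 100
DLE = 18.3 / 39.9 * 100
DLE = 0.4586 * 100
DLE = 45.86%

45.86


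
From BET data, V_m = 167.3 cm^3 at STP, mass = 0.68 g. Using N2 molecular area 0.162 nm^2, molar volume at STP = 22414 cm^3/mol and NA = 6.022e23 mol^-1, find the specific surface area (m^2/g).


Number of moles in monolayer = V_m / 22414 = 167.3 / 22414 = 0.00746408
Number of molecules = moles * NA = 0.00746408 * 6.022e23
SA = molecules * sigma / mass
SA = (167.3 / 22414) * 6.022e23 * 0.162e-18 / 0.68
SA = 1070.8 m^2/g

1070.8


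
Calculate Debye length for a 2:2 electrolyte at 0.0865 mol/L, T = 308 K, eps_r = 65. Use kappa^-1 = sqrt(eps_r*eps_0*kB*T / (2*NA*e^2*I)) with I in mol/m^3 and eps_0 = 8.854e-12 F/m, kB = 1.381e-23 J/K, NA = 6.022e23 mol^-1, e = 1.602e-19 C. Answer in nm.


Ionic strength I = 0.0865 * 2^2 * 1000 = 346 mol/m^3
kappa^-1 = sqrt(65 * 8.854e-12 * 1.381e-23 * 308 / (2 * 6.022e23 * (1.602e-19)^2 * 346))
kappa^-1 = 0.478 nm

0.478


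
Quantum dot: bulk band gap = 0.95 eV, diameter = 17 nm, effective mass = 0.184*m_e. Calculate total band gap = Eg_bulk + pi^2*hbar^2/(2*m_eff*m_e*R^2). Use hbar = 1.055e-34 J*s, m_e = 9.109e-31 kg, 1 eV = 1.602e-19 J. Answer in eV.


Radius R = 17/2 nm = 8.5e-09 m
Confinement energy dE = pi^2 * hbar^2 / (2 * m_eff * m_e * R^2)
dE = pi^2 * (1.055e-34)^2 / (2 * 0.184 * 9.109e-31 * (8.5e-09)^2) J, divided by 1.602e-19 J/eV
dE = 0.0283 eV
Total band gap = E_g(bulk) + dE = 0.95 + 0.0283 = 0.9783 eV

0.9783


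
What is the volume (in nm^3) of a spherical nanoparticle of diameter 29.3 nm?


Radius r = 29.3/2 = 14.65 nm
Volume V = (4/3) * pi * r^3
V = (4/3) * pi * (14.65)^3
V = 13170.48 nm^3

13170.48


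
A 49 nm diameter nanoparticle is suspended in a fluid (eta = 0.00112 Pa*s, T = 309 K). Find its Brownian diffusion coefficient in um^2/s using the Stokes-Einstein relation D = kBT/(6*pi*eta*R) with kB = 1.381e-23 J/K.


Radius R = 49/2 = 24.5 nm = 2.45e-08 m
D = kB*T / (6*pi*eta*R)
D = 1.381e-23 * 309 / (6 * pi * 0.00112 * 2.45e-08)
D = 8.25025e-12 m^2/s = 8.25 um^2/s

8.25


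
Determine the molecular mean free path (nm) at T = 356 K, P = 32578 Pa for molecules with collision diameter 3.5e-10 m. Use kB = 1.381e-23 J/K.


Mean free path: lambda = kB*T / (sqrt(2) * pi * d^2 * P)
lambda = 1.381e-23 * 356 / (sqrt(2) * pi * (3.5e-10)^2 * 32578)
lambda = 2.7728e-07 m
lambda = 277.28 nm

277.28


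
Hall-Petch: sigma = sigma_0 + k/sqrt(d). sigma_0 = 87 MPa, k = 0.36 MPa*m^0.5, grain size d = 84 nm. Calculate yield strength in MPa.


d = 84 nm = 8.4e-08 m
sqrt(d) = 0.0002898275
Hall-Petch contribution = k / sqrt(d) = 0.36 / 0.0002898275 = 1242.1 MPa
sigma = sigma_0 + k/sqrt(d) = 87 + 1242.1 = 1329.1 MPa

1329.1


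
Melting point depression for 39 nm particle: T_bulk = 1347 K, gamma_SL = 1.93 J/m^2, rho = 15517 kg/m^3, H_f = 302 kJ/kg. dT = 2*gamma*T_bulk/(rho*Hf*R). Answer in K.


Radius R = 39/2 = 19.5 nm = 1.95e-08 m
Convert H_f = 302 kJ/kg = 302000 J/kg
dT = 2 * gamma_SL * T_bulk / (rho * H_f * R)
dT = 2 * 1.93 * 1347 / (15517 * 302000 * 1.95e-08)
dT = 56.9 K

56.9


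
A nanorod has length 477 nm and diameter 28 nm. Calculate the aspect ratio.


Aspect ratio AR = length / diameter
AR = 477 / 28
AR = 17.04

17.04


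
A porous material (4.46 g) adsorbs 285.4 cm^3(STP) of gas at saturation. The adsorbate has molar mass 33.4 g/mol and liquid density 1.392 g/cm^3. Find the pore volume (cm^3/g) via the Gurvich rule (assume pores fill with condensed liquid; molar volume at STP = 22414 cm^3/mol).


Moles adsorbed n = V_ads / 22414 = 285.4 / 22414 = 1.273311e-02 mol
Liquid volume V_liq = n * M / rho_liq = 1.273311e-02 * 33.4 / 1.392 = 0.30552 cm^3
Specific pore volume V_pore = V_liq / m_sample = 0.30552 / 4.46
V_pore = 0.0685 cm^3/g

0.0685


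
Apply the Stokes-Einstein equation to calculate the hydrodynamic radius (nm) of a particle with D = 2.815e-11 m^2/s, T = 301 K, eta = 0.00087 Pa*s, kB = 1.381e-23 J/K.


Stokes-Einstein: R = kB*T / (6*pi*eta*D)
R = 1.381e-23 * 301 / (6 * pi * 0.00087 * 2.815e-11)
R = 9.00454e-09 m = 9.0 nm

9.0


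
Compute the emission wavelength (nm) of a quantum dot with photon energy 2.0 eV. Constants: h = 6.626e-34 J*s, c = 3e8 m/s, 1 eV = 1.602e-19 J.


Convert energy: E = 2.0 eV = 2.0 * 1.602e-19 = 3.204e-19 J
lambda = h*c / E = 6.626e-34 * 3e8 / 3.204e-19
lambda = 6.20412e-07 m = 620.4 nm

620.4


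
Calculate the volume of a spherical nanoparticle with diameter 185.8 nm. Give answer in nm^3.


Radius r = 185.8/2 = 92.9 nm
Volume V = (4/3) * pi * r^3
V = (4/3) * pi * (92.9)^3
V = 3358425.75 nm^3

3358425.75


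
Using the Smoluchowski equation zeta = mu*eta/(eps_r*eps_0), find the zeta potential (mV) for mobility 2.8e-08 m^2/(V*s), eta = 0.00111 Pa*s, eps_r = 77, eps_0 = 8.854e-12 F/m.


Smoluchowski equation: zeta = mu * eta / (eps_r * eps_0)
zeta = 2.8e-08 * 0.00111 / (77 * 8.854e-12)
zeta = 0.045588 V = 45.59 mV

45.59


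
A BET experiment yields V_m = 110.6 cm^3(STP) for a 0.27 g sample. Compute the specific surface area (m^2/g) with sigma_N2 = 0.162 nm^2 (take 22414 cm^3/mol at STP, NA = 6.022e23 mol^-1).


Number of moles in monolayer = V_m / 22414 = 110.6 / 22414 = 0.00493442
Number of molecules = moles * NA = 0.00493442 * 6.022e23
SA = molecules * sigma / mass
SA = (110.6 / 22414) * 6.022e23 * 0.162e-18 / 0.27
SA = 1782.9 m^2/g

1782.9


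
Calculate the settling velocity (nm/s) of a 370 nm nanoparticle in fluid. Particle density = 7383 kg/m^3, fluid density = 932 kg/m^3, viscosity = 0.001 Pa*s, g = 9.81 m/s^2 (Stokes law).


Radius R = 370/2 nm = 1.85e-07 m
Density difference = 7383 - 932 = 6451 kg/m^3
v = 2 * R^2 * (rho_p - rho_f) * g / (9 * eta)
v = 2 * (1.85e-07)^2 * 6451 * 9.81 / (9 * 0.001)
v = 4.81312e-07 m/s = 481.3123 nm/s

481.3123


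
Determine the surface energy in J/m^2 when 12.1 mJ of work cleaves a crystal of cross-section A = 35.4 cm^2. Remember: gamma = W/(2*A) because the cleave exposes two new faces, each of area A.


Convert: A = 35.4 cm^2 = 0.00354 m^2, W = 12.1 mJ = 0.0121 J
Cleaving exposes two faces of area A, so total new surface = 2*A and gamma = W / (2*A)
gamma = 0.0121 / (2 * 0.00354)
gamma = 1.709 J/m^2

1.709


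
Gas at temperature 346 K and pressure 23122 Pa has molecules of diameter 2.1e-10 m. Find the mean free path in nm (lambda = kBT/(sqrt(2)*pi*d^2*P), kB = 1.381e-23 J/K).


Mean free path: lambda = kB*T / (sqrt(2) * pi * d^2 * P)
lambda = 1.381e-23 * 346 / (sqrt(2) * pi * (2.1e-10)^2 * 23122)
lambda = 1.05473e-06 m
lambda = 1054.73 nm

1054.73


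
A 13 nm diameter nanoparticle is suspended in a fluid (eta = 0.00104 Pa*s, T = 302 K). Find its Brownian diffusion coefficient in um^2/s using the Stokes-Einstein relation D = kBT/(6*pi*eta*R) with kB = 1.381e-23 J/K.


Radius R = 13/2 = 6.5 nm = 6.5e-09 m
D = kB*T / (6*pi*eta*R)
D = 1.381e-23 * 302 / (6 * pi * 0.00104 * 6.5e-09)
D = 3.27305e-11 m^2/s = 32.731 um^2/s

32.731


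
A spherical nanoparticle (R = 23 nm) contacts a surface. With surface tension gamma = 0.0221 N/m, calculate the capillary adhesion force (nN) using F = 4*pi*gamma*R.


Convert radius: R = 23 nm = 2.3e-08 m
F = 4 * pi * gamma * R
F = 4 * pi * 0.0221 * 2.3e-08
F = 6.38749e-09 N = 6.3875 nN

6.3875


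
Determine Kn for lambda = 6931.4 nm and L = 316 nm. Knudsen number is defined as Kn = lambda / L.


Knudsen number Kn = lambda / L
Kn = 6931.4 / 316
Kn = 21.9348

21.9348


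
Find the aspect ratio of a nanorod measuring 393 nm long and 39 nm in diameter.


Aspect ratio AR = length / diameter
AR = 393 / 39
AR = 10.08

10.08


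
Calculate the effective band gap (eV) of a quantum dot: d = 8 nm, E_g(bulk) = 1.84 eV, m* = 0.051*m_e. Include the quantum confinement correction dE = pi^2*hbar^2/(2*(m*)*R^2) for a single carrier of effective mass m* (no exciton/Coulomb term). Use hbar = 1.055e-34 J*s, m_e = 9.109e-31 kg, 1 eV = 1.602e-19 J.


Radius R = 8/2 nm = 4e-09 m
Confinement energy dE = pi^2 * hbar^2 / (2 * m_eff * m_e * R^2)
dE = pi^2 * (1.055e-34)^2 / (2 * 0.051 * 9.109e-31 * (4e-09)^2) J, divided by 1.602e-19 J/eV
dE = 0.4613 eV
Total band gap = E_g(bulk) + dE = 1.84 + 0.4613 = 2.3013 eV

2.3013


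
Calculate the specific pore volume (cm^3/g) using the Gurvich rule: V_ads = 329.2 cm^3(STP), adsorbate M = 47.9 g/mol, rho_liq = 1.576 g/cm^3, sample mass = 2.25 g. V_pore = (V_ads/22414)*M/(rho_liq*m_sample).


Moles adsorbed n = V_ads / 22414 = 329.2 / 22414 = 1.468725e-02 mol
Liquid volume V_liq = n * M / rho_liq = 1.468725e-02 * 47.9 / 1.576 = 0.44640 cm^3
Specific pore volume V_pore = V_liq / m_sample = 0.44640 / 2.25
V_pore = 0.1984 cm^3/g

0.1984


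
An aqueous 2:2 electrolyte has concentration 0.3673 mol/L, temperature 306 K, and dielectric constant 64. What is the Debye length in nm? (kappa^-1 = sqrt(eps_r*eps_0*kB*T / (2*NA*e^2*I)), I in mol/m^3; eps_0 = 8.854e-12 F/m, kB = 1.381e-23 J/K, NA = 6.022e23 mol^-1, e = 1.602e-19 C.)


Ionic strength I = 0.3673 * 2^2 * 1000 = 1469.2 mol/m^3
kappa^-1 = sqrt(64 * 8.854e-12 * 1.381e-23 * 306 / (2 * 6.022e23 * (1.602e-19)^2 * 1469.2))
kappa^-1 = 0.23 nm

0.23


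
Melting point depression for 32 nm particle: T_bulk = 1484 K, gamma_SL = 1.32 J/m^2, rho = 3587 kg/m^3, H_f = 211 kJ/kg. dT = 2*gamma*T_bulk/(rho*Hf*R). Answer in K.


Radius R = 32/2 = 16 nm = 1.6e-08 m
Convert H_f = 211 kJ/kg = 211000 J/kg
dT = 2 * gamma_SL * T_bulk / (rho * H_f * R)
dT = 2 * 1.32 * 1484 / (3587 * 211000 * 1.6e-08)
dT = 323.5 K

323.5


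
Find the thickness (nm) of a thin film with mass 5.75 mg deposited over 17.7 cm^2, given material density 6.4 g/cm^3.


Convert: m = 5.75 mg = 5.7500e-06 kg, A = 17.7 cm^2 = 1.7700e-03 m^2, rho = 6.4 g/cm^3 = 6400 kg/m^3
t = m / (A * rho)
t = 5.7500e-06 / (1.7700e-03 * 6400)
t = 5.0759e-07 m = 507.6 nm

507.6


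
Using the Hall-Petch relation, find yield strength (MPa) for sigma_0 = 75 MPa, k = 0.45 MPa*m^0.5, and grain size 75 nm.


d = 75 nm = 7.5e-08 m
sqrt(d) = 0.0002738613
Hall-Petch contribution = k / sqrt(d) = 0.45 / 0.0002738613 = 1643.2 MPa
sigma = sigma_0 + k/sqrt(d) = 75 + 1643.2 = 1718.2 MPa

1718.2


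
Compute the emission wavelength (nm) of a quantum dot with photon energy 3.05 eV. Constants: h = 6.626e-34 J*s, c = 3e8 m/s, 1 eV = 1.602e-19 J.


Convert energy: E = 3.05 eV = 3.05 * 1.602e-19 = 4.8861e-19 J
lambda = h*c / E = 6.626e-34 * 3e8 / 4.8861e-19
lambda = 4.06828e-07 m = 406.8 nm

406.8


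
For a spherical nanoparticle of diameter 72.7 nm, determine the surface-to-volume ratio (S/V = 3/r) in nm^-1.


Radius r = 72.7/2 = 36.35 nm
S/V = 3 / r = 3 / 36.35
S/V = 0.0825 nm^-1

0.0825


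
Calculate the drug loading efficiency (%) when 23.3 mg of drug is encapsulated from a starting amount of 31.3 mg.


Drug loading efficiency = (drug loaded / drug initial) * 100
DLE = 23.3 / 31.3 * 100
DLE = 0.7444 * 100
DLE = 74.44%

74.44


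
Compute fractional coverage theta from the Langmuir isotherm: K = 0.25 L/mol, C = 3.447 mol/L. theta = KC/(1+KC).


Langmuir isotherm: theta = K*C / (1 + K*C)
K*C = 0.25 * 3.447 = 0.86175
theta = 0.86175 / (1 + 0.86175) = 0.86175 / 1.86175
theta = 0.4629

0.4629


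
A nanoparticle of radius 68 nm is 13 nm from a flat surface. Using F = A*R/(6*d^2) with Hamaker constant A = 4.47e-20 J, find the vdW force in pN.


Convert to SI: R = 68 nm = 6.8e-08 m, d = 13 nm = 1.3e-08 m
F = A * R / (6 * d^2)
F = 4.47e-20 * 6.8e-08 / (6 * (1.3e-08)^2)
F = 2.99763e-12 N = 2.998 pN

2.998


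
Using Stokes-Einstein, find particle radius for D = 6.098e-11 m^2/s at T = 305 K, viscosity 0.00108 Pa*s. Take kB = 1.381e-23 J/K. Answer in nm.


Stokes-Einstein: R = kB*T / (6*pi*eta*D)
R = 1.381e-23 * 305 / (6 * pi * 0.00108 * 6.098e-11)
R = 3.39298e-09 m = 3.39 nm

3.39


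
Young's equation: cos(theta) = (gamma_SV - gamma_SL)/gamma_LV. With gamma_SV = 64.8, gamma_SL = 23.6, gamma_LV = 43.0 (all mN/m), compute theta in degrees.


cos(theta) = (gamma_SV - gamma_SL) / gamma_LV
cos(theta) = (64.8 - 23.6) / 43.0
cos(theta) = 0.95814
theta = arccos(0.95814) = 16.64 degrees

16.64


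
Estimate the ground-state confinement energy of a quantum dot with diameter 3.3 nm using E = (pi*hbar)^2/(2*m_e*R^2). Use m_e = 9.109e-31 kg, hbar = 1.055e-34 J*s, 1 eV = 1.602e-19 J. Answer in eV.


Radius R = 3.3/2 = 1.65 nm = 1.65e-09 m
E = (pi * 1.055e-34)^2 / (2 * 9.109e-31 * (1.65e-09)^2)
E(J) = 2.21481e-20
E = E(J) / 1.602e-19 = 0.1383 eV

0.1383


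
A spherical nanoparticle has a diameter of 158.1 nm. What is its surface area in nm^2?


Radius r = 158.1/2 = 79.05 nm
Surface area SA = 4 * pi * r^2
SA = 4 * pi * (79.05)^2
SA = 78526.02 nm^2

78526.02


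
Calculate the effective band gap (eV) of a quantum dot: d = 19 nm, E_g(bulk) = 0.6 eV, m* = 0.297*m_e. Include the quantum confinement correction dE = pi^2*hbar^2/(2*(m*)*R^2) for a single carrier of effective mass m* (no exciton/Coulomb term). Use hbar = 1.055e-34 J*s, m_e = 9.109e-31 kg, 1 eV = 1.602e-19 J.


Radius R = 19/2 nm = 9.5e-09 m
Confinement energy dE = pi^2 * hbar^2 / (2 * m_eff * m_e * R^2)
dE = pi^2 * (1.055e-34)^2 / (2 * 0.297 * 9.109e-31 * (9.5e-09)^2) J, divided by 1.602e-19 J/eV
dE = 0.014 eV
Total band gap = E_g(bulk) + dE = 0.6 + 0.014 = 0.614 eV

0.614


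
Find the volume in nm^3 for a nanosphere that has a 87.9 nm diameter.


Radius r = 87.9/2 = 43.95 nm
Volume V = (4/3) * pi * r^3
V = (4/3) * pi * (43.95)^3
V = 355602.86 nm^3

355602.86


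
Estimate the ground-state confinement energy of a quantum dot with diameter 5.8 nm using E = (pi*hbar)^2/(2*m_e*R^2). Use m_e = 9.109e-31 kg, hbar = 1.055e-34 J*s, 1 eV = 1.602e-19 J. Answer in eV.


Radius R = 5.8/2 = 2.9 nm = 2.9e-09 m
E = (pi * 1.055e-34)^2 / (2 * 9.109e-31 * (2.9e-09)^2)
E(J) = 7.16982e-21
E = E(J) / 1.602e-19 = 0.0448 eV

0.0448


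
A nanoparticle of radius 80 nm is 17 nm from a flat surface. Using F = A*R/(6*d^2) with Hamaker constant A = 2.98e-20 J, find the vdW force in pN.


Convert to SI: R = 80 nm = 8e-08 m, d = 17 nm = 1.7e-08 m
F = A * R / (6 * d^2)
F = 2.98e-20 * 8e-08 / (6 * (1.7e-08)^2)
F = 1.37486e-12 N = 1.375 pN

1.375


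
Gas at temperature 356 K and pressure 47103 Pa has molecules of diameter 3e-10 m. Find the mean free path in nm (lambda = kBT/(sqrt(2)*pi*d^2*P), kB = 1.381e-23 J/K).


Mean free path: lambda = kB*T / (sqrt(2) * pi * d^2 * P)
lambda = 1.381e-23 * 356 / (sqrt(2) * pi * (3e-10)^2 * 47103)
lambda = 2.61028e-07 m
lambda = 261.03 nm

261.03


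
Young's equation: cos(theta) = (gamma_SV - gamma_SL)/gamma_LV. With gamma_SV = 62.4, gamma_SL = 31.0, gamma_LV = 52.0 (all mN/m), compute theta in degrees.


cos(theta) = (gamma_SV - gamma_SL) / gamma_LV
cos(theta) = (62.4 - 31.0) / 52.0
cos(theta) = 0.603846
theta = arccos(0.603846) = 52.85 degrees

52.85


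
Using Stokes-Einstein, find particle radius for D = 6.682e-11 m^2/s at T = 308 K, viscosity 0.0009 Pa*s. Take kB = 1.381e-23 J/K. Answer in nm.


Stokes-Einstein: R = kB*T / (6*pi*eta*D)
R = 1.381e-23 * 308 / (6 * pi * 0.0009 * 6.682e-11)
R = 3.75227e-09 m = 3.75 nm

3.75


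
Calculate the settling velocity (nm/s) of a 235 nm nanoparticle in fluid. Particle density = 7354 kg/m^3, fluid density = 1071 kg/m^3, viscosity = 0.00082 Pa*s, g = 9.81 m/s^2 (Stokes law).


Radius R = 235/2 nm = 1.175e-07 m
Density difference = 7354 - 1071 = 6283 kg/m^3
v = 2 * R^2 * (rho_p - rho_f) * g / (9 * eta)
v = 2 * (1.175e-07)^2 * 6283 * 9.81 / (9 * 0.00082)
v = 2.30614e-07 m/s = 230.6139 nm/s

230.6139


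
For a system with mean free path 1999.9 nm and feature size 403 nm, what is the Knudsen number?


Knudsen number Kn = lambda / L
Kn = 1999.9 / 403
Kn = 4.9625

4.9625


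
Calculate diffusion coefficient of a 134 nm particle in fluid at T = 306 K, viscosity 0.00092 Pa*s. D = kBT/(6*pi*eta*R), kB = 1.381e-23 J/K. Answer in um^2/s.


Radius R = 134/2 = 67 nm = 6.7e-08 m
D = kB*T / (6*pi*eta*R)
D = 1.381e-23 * 306 / (6 * pi * 0.00092 * 6.7e-08)
D = 3.63707e-12 m^2/s = 3.637 um^2/s

3.637


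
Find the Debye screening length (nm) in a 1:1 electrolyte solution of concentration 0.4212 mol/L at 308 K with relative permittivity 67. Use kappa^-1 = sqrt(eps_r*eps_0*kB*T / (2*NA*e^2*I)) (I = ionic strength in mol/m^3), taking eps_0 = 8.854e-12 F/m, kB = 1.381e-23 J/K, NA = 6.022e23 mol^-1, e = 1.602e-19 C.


Ionic strength I = 0.4212 * 1^2 * 1000 = 421.2 mol/m^3
kappa^-1 = sqrt(67 * 8.854e-12 * 1.381e-23 * 308 / (2 * 6.022e23 * (1.602e-19)^2 * 421.2))
kappa^-1 = 0.44 nm

0.44


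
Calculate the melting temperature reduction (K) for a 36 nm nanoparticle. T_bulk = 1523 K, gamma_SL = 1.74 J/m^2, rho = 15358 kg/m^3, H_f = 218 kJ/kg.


Radius R = 36/2 = 18 nm = 1.8e-08 m
Convert H_f = 218 kJ/kg = 218000 J/kg
dT = 2 * gamma_SL * T_bulk / (rho * H_f * R)
dT = 2 * 1.74 * 1523 / (15358 * 218000 * 1.8e-08)
dT = 87.9 K

87.9


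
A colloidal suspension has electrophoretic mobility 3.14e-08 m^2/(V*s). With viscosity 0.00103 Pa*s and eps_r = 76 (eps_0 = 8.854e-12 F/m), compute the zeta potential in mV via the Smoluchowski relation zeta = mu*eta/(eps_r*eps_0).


Smoluchowski equation: zeta = mu * eta / (eps_r * eps_0)
zeta = 3.14e-08 * 0.00103 / (76 * 8.854e-12)
zeta = 0.048063 V = 48.06 mV

48.06


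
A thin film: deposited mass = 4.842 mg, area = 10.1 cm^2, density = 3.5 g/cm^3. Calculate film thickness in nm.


Convert: m = 4.842 mg = 4.8420e-06 kg, A = 10.1 cm^2 = 1.0100e-03 m^2, rho = 3.5 g/cm^3 = 3500 kg/m^3
t = m / (A * rho)
t = 4.8420e-06 / (1.0100e-03 * 3500)
t = 1.3697e-06 m = 1369.7 nm

1369.7


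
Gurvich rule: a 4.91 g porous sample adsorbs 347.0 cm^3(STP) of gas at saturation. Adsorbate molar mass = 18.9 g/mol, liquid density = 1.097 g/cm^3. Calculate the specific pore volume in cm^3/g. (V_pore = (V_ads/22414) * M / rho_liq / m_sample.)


Moles adsorbed n = V_ads / 22414 = 347.0 / 22414 = 1.548140e-02 mol
Liquid volume V_liq = n * M / rho_liq = 1.548140e-02 * 18.9 / 1.097 = 0.26673 cm^3
Specific pore volume V_pore = V_liq / m_sample = 0.26673 / 4.91
V_pore = 0.0543 cm^3/g

0.0543


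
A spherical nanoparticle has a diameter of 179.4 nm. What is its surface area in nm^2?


Radius r = 179.4/2 = 89.7 nm
Surface area SA = 4 * pi * r^2
SA = 4 * pi * (89.7)^2
SA = 101110.15 nm^2

101110.15


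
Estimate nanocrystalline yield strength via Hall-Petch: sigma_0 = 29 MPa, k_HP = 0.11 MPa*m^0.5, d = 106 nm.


d = 106 nm = 1.06e-07 m
sqrt(d) = 0.0003255764
Hall-Petch contribution = k / sqrt(d) = 0.11 / 0.0003255764 = 337.9 MPa
sigma = sigma_0 + k/sqrt(d) = 29 + 337.9 = 366.9 MPa

366.9


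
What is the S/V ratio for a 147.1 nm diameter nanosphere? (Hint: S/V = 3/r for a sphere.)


Radius r = 147.1/2 = 73.55 nm
S/V = 3 / r = 3 / 73.55
S/V = 0.0408 nm^-1

0.0408


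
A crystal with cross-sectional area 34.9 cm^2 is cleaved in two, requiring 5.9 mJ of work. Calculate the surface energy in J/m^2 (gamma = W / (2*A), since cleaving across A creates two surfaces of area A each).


Convert: A = 34.9 cm^2 = 0.00349 m^2, W = 5.9 mJ = 0.0059 J
Cleaving exposes two faces of area A, so total new surface = 2*A and gamma = W / (2*A)
gamma = 0.0059 / (2 * 0.00349)
gamma = 0.845 J/m^2

0.845


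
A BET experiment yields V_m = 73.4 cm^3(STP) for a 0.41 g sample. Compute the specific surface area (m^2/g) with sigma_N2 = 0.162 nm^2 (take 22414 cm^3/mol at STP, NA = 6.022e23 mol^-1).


Number of moles in monolayer = V_m / 22414 = 73.4 / 22414 = 0.00327474
Number of molecules = moles * NA = 0.00327474 * 6.022e23
SA = molecules * sigma / mass
SA = (73.4 / 22414) * 6.022e23 * 0.162e-18 / 0.41
SA = 779.2 m^2/g

779.2


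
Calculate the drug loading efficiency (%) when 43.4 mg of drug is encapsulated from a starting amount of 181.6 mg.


Drug loading efficiency = (drug loaded / drug initial) * 100
DLE = 43.4 / 181.6 * 100
DLE = 0.239 * 100
DLE = 23.9%

23.9


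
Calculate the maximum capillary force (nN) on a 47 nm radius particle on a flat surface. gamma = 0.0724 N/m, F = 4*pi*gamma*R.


Convert radius: R = 47 nm = 4.7e-08 m
F = 4 * pi * gamma * R
F = 4 * pi * 0.0724 * 4.7e-08
F = 4.27608e-08 N = 42.7608 nN

42.7608


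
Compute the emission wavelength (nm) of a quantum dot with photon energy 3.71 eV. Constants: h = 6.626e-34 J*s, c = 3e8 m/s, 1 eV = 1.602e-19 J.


Convert energy: E = 3.71 eV = 3.71 * 1.602e-19 = 5.94342e-19 J
lambda = h*c / E = 6.626e-34 * 3e8 / 5.94342e-19
lambda = 3.34454e-07 m = 334.5 nm

334.5


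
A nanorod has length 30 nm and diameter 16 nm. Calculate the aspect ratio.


Aspect ratio AR = length / diameter
AR = 30 / 16
AR = 1.88

1.88


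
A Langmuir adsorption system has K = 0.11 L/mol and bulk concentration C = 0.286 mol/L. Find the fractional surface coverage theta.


Langmuir isotherm: theta = K*C / (1 + K*C)
K*C = 0.11 * 0.286 = 0.03146
theta = 0.03146 / (1 + 0.03146) = 0.03146 / 1.03146
theta = 0.0305

0.0305


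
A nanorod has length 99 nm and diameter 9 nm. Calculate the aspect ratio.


Aspect ratio AR = length / diameter
AR = 99 / 9
AR = 11.0

11.0


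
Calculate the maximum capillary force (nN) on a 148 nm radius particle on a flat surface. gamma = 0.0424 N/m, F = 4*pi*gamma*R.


Convert radius: R = 148 nm = 1.48e-07 m
F = 4 * pi * gamma * R
F = 4 * pi * 0.0424 * 1.48e-07
F = 7.88565e-08 N = 78.8565 nN

78.8565


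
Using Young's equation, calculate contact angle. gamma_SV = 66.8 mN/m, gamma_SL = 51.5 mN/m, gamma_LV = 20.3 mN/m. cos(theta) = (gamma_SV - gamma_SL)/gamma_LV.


cos(theta) = (gamma_SV - gamma_SL) / gamma_LV
cos(theta) = (66.8 - 51.5) / 20.3
cos(theta) = 0.753695
theta = arccos(0.753695) = 41.09 degrees

41.09


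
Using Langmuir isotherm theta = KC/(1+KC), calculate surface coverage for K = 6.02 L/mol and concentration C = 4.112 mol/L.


Langmuir isotherm: theta = K*C / (1 + K*C)
K*C = 6.02 * 4.112 = 24.75424
theta = 24.75424 / (1 + 24.75424) = 24.75424 / 25.75424
theta = 0.9612

0.9612


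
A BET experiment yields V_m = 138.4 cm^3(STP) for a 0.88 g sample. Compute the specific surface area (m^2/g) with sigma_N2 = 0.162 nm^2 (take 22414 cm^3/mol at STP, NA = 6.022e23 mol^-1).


Number of moles in monolayer = V_m / 22414 = 138.4 / 22414 = 0.00617471
Number of molecules = moles * NA = 0.00617471 * 6.022e23
SA = molecules * sigma / mass
SA = (138.4 / 22414) * 6.022e23 * 0.162e-18 / 0.88
SA = 684.5 m^2/g

684.5


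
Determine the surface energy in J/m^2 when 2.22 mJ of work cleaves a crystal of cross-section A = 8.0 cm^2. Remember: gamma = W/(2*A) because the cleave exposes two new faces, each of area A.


Convert: A = 8.0 cm^2 = 0.0008 m^2, W = 2.22 mJ = 0.00222 J
Cleaving exposes two faces of area A, so total new surface = 2*A and gamma = W / (2*A)
gamma = 0.00222 / (2 * 0.0008)
gamma = 1.387 J/m^2

1.387


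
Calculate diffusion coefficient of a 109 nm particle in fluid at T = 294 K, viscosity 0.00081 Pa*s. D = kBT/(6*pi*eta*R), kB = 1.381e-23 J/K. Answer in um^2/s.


Radius R = 109/2 = 54.5 nm = 5.45e-08 m
D = kB*T / (6*pi*eta*R)
D = 1.381e-23 * 294 / (6 * pi * 0.00081 * 5.45e-08)
D = 4.87931e-12 m^2/s = 4.879 um^2/s

4.879


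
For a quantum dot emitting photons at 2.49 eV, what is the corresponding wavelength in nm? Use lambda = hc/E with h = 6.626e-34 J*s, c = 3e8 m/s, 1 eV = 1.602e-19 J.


Convert energy: E = 2.49 eV = 2.49 * 1.602e-19 = 3.98898e-19 J
lambda = h*c / E = 6.626e-34 * 3e8 / 3.98898e-19
lambda = 4.98323e-07 m = 498.3 nm

498.3


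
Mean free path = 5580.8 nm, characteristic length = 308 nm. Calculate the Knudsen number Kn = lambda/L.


Knudsen number Kn = lambda / L
Kn = 5580.8 / 308
Kn = 18.1195

18.1195


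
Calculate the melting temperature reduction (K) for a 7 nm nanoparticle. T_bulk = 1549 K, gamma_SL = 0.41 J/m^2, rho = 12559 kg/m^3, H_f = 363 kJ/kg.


Radius R = 7/2 = 3.5 nm = 3.5e-09 m
Convert H_f = 363 kJ/kg = 363000 J/kg
dT = 2 * gamma_SL * T_bulk / (rho * H_f * R)
dT = 2 * 0.41 * 1549 / (12559 * 363000 * 3.5e-09)
dT = 79.6 K

79.6


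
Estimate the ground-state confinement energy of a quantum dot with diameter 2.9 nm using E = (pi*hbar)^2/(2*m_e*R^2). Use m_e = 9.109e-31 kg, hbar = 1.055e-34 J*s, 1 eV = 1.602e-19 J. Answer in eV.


Radius R = 2.9/2 = 1.45 nm = 1.45e-09 m
E = (pi * 1.055e-34)^2 / (2 * 9.109e-31 * (1.45e-09)^2)
E(J) = 2.86793e-20
E = E(J) / 1.602e-19 = 0.179 eV

0.179


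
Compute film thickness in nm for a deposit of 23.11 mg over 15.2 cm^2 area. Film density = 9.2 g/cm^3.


Convert: m = 23.11 mg = 2.3110e-05 kg, A = 15.2 cm^2 = 1.5200e-03 m^2, rho = 9.2 g/cm^3 = 9200 kg/m^3
t = m / (A * rho)
t = 2.3110e-05 / (1.5200e-03 * 9200)
t = 1.6526e-06 m = 1652.6 nm

1652.6


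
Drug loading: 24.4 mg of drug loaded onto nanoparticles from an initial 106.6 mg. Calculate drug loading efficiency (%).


Drug loading efficiency = (drug loaded / drug initial) * 100
DLE = 24.4 / 106.6 * 100
DLE = 0.2289 * 100
DLE = 22.89%

22.89


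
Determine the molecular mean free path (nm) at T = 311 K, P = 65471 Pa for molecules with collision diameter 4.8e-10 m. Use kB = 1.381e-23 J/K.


Mean free path: lambda = kB*T / (sqrt(2) * pi * d^2 * P)
lambda = 1.381e-23 * 311 / (sqrt(2) * pi * (4.8e-10)^2 * 65471)
lambda = 6.40852e-08 m
lambda = 64.09 nm

64.09


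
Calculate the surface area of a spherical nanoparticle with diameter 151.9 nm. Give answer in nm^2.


Radius r = 151.9/2 = 75.95 nm
Surface area SA = 4 * pi * r^2
SA = 4 * pi * (75.95)^2
SA = 72487.88 nm^2

72487.88
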